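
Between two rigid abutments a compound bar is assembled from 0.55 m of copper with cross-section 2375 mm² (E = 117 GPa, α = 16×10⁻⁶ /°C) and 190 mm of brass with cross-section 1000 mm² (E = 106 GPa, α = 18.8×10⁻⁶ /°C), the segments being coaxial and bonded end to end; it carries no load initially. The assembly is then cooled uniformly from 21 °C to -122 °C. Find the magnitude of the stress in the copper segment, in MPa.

Free thermal contraction of the whole bar: Σ αᵢΔT Lᵢ = 16×10⁻⁶×143×550 + 18.8×10⁻⁶×143×190 = 1.769 mm.
The rigid supports impose zero overall length change; the single axial force P common to all segments must satisfy P Σ Lᵢ/(AᵢEᵢ) = δ_free.
The series flexibility is Σ Lᵢ/(AᵢEᵢ) = 550/(2375×117×10³) + 190/(1000×106×10³) = 3.772×10⁻⁶ mm/N.
P = 1.769 / 3.772×10⁻⁶ = 469100 N = 469.1 kN, tensile.
σ_{copper} = P / A = 469100 / 2375 = 197.5 MPa.

σ ≈ 198 MPa (tensile)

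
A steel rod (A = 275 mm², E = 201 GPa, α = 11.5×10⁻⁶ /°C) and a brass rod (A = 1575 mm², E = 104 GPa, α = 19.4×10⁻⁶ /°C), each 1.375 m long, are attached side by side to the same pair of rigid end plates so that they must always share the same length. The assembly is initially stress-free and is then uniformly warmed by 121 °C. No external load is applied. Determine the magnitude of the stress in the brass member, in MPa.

Equilibrium of a rigid end plate with no external load gives equal and opposite internal forces ±P in the two members. Since α_{brass} > α_{steel}, heating drives the brass into compression and the steel into tension.
Equating the net (thermal + elastic) strains gives |α₁ − α₂|·ΔT = P·[1/(A₁E₁) + 1/(A₂E₂)].
|α₁ − α₂|·ΔT = 7.9×10⁻⁶ × 121 = 0.0009559.
1/(A₁E₁) + 1/(A₂E₂) = 1/(275×201×10³) + 1/(1575×104×10³) = 2.42×10⁻⁸ N⁻¹.
P = 0.0009559 / 2.42×10⁻⁸ = 39510 N = 39.51 kN.
σ_{brass} = P/A₂ = 39510/1575 = 25.08 MPa, compressive.

σ ≈ 25.1 MPa (compressive)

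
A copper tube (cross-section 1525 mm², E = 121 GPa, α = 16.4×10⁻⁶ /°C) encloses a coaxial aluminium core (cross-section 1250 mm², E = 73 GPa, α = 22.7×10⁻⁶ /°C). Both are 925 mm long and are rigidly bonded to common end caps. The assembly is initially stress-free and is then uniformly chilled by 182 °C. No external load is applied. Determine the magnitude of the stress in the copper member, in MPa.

σ ≈ 45.9 MPa (compressive)

Both members must finish at the same length. With the larger α, the aluminium tends to over-contract; the plates restrain it, putting the aluminium in tension and the copper in compression. With no external load the two internal forces are equal and opposite, magnitude P.
Compatibility of the two members (thermal + elastic change equal): (α₁ − α₂)ΔT = P·[1/(A₁E₁) + 1/(A₂E₂)].
|α₁ − α₂|·ΔT = 6.3×10⁻⁶ × 182 = 0.001147.
1/(A₁E₁) + 1/(A₂E₂) = 1/(1525×121×10³) + 1/(1250×73×10³) = 1.638×10⁻⁸ N⁻¹.
So P = 0.001147 / 1.638×10⁻⁸ = 70.01 kN.
σ_{copper} = P/A₁ = 70010/1525 = 45.91 MPa, compressive.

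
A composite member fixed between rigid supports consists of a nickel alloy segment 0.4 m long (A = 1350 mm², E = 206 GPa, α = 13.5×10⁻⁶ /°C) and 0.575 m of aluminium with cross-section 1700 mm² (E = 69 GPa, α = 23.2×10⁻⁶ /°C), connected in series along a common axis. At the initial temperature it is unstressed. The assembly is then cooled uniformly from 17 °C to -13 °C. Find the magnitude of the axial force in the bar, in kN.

If the supports were absent, the total length change would be Σ αᵢΔT Lᵢ = 13.5×10⁻⁶×30×400 + 23.2×10⁻⁶×30×575 = 0.5622 mm.
Since the ends are fixed, an axial force P builds up, equal in every segment, with P · Σ Lᵢ/(AᵢEᵢ) = δ_free.
Σ Lᵢ/(AᵢEᵢ) = 400/(1350×206×10³) + 575/(1700×69×10³) = 6.34×10⁻⁶ mm/N.
So P = 0.5622 / 6.34×10⁻⁶ = 88.67 kN, tensile.

P ≈ 88.7 kN (tensile)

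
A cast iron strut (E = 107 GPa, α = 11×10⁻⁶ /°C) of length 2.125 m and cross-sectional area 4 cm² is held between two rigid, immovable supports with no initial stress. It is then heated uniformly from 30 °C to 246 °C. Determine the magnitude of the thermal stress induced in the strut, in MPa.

With length fixed, the mechanical strain must cancel the thermal strain αΔT = 11×10⁻⁶ × 216 = 2376×10⁻⁶.
σ = EαΔT = 107×10³ × 11×10⁻⁶ × 216 = 254.2 MPa (compressive; the strut is trying to expand).

σ ≈ 254 MPa (compressive)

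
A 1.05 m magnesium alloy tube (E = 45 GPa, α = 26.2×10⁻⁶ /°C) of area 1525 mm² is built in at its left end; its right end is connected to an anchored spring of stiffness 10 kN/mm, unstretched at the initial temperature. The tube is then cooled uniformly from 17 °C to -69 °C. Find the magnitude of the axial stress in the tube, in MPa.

σ ≈ 13.5 MPa (tensile)

The unrestrained thermal change is αΔT L = 26.2×10⁻⁶ × 86 × 1050 = 2.366 mm.
With a force P in the spring, the elastic change of the tube is PL/(AE) and that of the spring is P/k; compatibility requires their sum to equal δ_free.
So P = δ_free / [L/(AE) + 1/k] = 2.366 / [ 1050/(1525×45×10³) + 1/(10×10³) ].
P = 2.366 / 0.0001153 = 20520 N.
σ = P/A = 20520/1525 = 13.46 MPa.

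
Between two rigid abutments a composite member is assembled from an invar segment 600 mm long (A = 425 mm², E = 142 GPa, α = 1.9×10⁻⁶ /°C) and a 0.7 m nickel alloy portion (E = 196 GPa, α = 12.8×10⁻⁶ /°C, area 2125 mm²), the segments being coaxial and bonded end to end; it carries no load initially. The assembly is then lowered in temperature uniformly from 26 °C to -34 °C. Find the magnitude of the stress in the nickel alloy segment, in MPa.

With the walls removed the bar would change length by δ_free = Σ αᵢΔT Lᵢ = 1.9×10⁻⁶×60×600 + 12.8×10⁻⁶×60×700 = 0.606 mm.
Since the ends are fixed, an axial force P builds up, equal in every segment, with P · Σ Lᵢ/(AᵢEᵢ) = δ_free.
The series flexibility is Σ Lᵢ/(AᵢEᵢ) = 600/(425×142×10³) + 700/(2125×196×10³) = 1.162×10⁻⁵ mm/N.
So P = 0.606 / 1.162×10⁻⁵ = 52.14 kN, tensile.
σ_{nickel alloy} = P / A = 52140 / 2125 = 24.54 MPa.

σ ≈ 24.5 MPa (tensile)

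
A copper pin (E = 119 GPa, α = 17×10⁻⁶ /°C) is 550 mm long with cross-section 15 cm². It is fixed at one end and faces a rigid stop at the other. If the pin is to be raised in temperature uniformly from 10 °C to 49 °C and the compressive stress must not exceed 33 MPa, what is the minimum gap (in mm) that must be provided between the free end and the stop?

g ≈ 0.212 mm

With no wall the pin would lengthen by αΔT L = 17×10⁻⁶ × 39 × 550 = 0.3646 mm.
A stress of 33 MPa corresponds to the wall pushing the pin back by σL/E = 33×550/(119×10³) = 0.1525 mm.
The gap must absorb the remainder: g_min = 0.3646 − 0.1525 = 0.2121 mm.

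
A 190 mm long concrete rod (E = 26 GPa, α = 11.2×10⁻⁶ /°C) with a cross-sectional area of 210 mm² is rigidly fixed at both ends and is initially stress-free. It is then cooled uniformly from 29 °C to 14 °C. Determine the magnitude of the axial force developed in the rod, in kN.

Full restraint means ε = 0, so the stress is σ = EαΔT = 26×10³ × 11.2×10⁻⁶ × 15 = 4.368 MPa.
P = AEαΔT = 210 × 26×10³ × 11.2×10⁻⁶ × 15 = 0.9173 kN (tensile).

P ≈ 0.917 kN (tensile)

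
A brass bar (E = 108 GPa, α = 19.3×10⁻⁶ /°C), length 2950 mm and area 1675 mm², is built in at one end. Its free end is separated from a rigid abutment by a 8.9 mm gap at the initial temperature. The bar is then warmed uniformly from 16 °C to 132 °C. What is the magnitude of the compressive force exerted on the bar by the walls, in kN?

Free thermal elongation = αΔT L = 19.3×10⁻⁶ × 116 × 2950 = 6.604 mm.
This is smaller than the 8.9 mm clearance, so the bar expands freely without reaching the stop — the stress is zero.

P ≈ 0 kN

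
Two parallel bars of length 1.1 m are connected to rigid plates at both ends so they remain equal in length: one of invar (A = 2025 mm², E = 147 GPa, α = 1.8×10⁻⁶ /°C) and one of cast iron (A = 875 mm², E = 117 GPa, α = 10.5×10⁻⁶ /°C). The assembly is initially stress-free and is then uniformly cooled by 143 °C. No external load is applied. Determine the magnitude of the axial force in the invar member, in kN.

P ≈ 94.8 kN (compressive in the invar)

Equilibrium of a rigid end plate with no external load gives equal and opposite internal forces ±P in the two members. Since α_{cast iron} > α_{invar}, cooling drives the cast iron into tension and the invar into compression.
Setting the final lengths equal and cancelling L: (α₁ − α₂)ΔT = P/(A₁E₁) + P/(A₂E₂).
|α₁ − α₂|·ΔT = 8.7×10⁻⁶ × 143 = 0.001244.
1/(A₁E₁) + 1/(A₂E₂) = 1/(2025×147×10³) + 1/(875×117×10³) = 1.313×10⁻⁸ N⁻¹.
P = 0.001244 / 1.313×10⁻⁸ = 94770 N = 94.77 kN.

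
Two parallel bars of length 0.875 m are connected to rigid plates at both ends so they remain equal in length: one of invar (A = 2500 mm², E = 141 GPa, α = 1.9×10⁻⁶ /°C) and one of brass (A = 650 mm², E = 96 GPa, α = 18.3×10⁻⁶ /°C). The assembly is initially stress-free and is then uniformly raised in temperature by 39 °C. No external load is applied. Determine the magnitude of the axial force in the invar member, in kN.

P ≈ 33.9 kN (tensile in the invar)

Both members must finish at the same length. With the larger α, the brass tends to over-expand; the plates restrain it, putting the brass in compression and the invar in tension. With no external load the two internal forces are equal and opposite, magnitude P.
Equating the net (thermal + elastic) strains gives |α₁ − α₂|·ΔT = P·[1/(A₁E₁) + 1/(A₂E₂)].
|α₁ − α₂|·ΔT = 16.4×10⁻⁶ × 39 = 0.0006396.
1/(A₁E₁) + 1/(A₂E₂) = 1/(2500×141×10³) + 1/(650×96×10³) = 1.886×10⁻⁸ N⁻¹.
So P = 0.0006396 / 1.886×10⁻⁸ = 33.91 kN.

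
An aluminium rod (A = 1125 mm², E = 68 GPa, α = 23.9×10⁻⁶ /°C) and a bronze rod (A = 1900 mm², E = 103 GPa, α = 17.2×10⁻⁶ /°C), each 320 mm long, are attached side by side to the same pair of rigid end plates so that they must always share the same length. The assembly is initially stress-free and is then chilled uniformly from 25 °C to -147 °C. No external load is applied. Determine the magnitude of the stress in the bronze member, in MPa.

Equilibrium of a rigid end plate with no external load gives equal and opposite internal forces ±P in the two members. Since α_{aluminium} > α_{bronze}, cooling drives the aluminium into tension and the bronze into compression.
Compatibility of the two members (thermal + elastic change equal): (α₁ − α₂)ΔT = P·[1/(A₁E₁) + 1/(A₂E₂)].
|α₁ − α₂|·ΔT = 6.7×10⁻⁶ × 172 = 0.001152.
1/(A₁E₁) + 1/(A₂E₂) = 1/(1125×68×10³) + 1/(1900×103×10³) = 1.818×10⁻⁸ N⁻¹.
P = 0.001152 / 1.818×10⁻⁸ = 63380 N = 63.38 kN.
σ_{bronze} = P/A₂ = 63380/1900 = 33.36 MPa, compressive.

σ ≈ 33.4 MPa (compressive)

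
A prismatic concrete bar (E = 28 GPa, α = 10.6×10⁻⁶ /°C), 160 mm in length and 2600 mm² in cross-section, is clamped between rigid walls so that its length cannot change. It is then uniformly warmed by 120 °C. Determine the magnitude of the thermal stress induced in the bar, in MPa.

With length fixed, the mechanical strain must cancel the thermal strain αΔT = 10.6×10⁻⁶ × 120 = 1272×10⁻⁶.
Hence σ = E·αΔT = 28×10³ × 1272×10⁻⁶ = 35.62 MPa, compressive.

σ ≈ 35.6 MPa (compressive)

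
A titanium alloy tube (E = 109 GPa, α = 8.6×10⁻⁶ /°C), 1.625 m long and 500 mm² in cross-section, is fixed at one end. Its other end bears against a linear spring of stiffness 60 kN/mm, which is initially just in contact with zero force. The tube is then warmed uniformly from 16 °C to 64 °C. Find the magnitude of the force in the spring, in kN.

The unrestrained thermal change is αΔT L = 8.6×10⁻⁶ × 48 × 1625 = 0.6708 mm.
With a force P in the spring, the elastic change of the tube is PL/(AE) and that of the spring is P/k; compatibility requires their sum to equal δ_free.
So P = δ_free / [L/(AE) + 1/k] = 0.6708 / [ 1625/(500×109×10³) + 1/(60×10³) ].
P = 0.6708 / 4.648×10⁻⁵ = 14430 N.

P ≈ 14.4 kN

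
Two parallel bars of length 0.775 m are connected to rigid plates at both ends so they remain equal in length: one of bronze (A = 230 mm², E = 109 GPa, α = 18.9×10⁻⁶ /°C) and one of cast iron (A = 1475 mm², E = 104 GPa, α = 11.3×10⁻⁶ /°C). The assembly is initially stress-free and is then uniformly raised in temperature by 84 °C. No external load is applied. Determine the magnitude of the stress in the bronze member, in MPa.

σ ≈ 59.8 MPa (compressive)

Equilibrium of a rigid end plate with no external load gives equal and opposite internal forces ±P in the two members. Since α_{bronze} > α_{cast iron}, heating drives the bronze into compression and the cast iron into tension.
Setting the final lengths equal and cancelling L: (α₁ − α₂)ΔT = P/(A₁E₁) + P/(A₂E₂).
|α₁ − α₂|·ΔT = 7.6×10⁻⁶ × 84 = 0.0006384.
1/(A₁E₁) + 1/(A₂E₂) = 1/(230×109×10³) + 1/(1475×104×10³) = 4.641×10⁻⁸ N⁻¹.
P = 0.0006384 / 4.641×10⁻⁸ = 13760 N = 13.76 kN.
σ_{bronze} = P/A₁ = 13760/230 = 59.81 MPa, compressive.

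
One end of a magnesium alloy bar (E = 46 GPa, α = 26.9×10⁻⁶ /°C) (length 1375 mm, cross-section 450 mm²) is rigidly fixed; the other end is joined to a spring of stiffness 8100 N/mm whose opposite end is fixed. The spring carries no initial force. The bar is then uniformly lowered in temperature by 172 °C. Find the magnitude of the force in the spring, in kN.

Free thermal contraction: δ_free = αΔT L = 26.9×10⁻⁶ × 172 × 1375 = 6.362 mm.
With a force P in the spring, the elastic change of the bar is PL/(AE) and that of the spring is P/k; compatibility requires their sum to equal δ_free.
So P = δ_free / [L/(AE) + 1/k] = 6.362 / [ 1375/(450×46×10³) + 1/(8100) ].
P = 6.362 / 0.0001899 = 33500 N.

P ≈ 33.5 kN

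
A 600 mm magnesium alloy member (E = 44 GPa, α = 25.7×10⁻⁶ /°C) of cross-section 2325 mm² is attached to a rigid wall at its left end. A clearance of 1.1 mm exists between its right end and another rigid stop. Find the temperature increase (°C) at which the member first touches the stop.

The gap closes when αΔT L = 1.1 mm, since the member is still unstressed at that instant.
ΔT = 1.1 / (25.7×10⁻⁶ × 600) = 71.34 °C.

ΔT ≈ 71.3 °C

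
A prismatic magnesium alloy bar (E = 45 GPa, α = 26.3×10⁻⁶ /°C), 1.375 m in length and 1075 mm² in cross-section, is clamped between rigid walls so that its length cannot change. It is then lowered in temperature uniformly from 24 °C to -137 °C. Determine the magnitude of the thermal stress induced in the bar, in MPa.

σ ≈ 191 MPa (tensile)

The supports are rigid, so the total axial strain is zero. The restrained thermal strain is ε = αΔT = 26.3×10⁻⁶ × 161 = 4234.3×10⁻⁶.
Hence σ = E·αΔT = 45×10³ × 4234.3×10⁻⁶ = 190.5 MPa, tensile.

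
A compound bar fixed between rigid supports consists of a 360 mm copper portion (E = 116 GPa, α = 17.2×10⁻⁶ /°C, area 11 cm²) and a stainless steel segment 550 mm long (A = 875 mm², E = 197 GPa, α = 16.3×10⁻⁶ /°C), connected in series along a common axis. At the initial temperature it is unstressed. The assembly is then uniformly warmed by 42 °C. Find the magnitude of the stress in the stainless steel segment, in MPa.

With the walls removed the bar would change length by δ_free = Σ αᵢΔT Lᵢ = 17.2×10⁻⁶×42×360 + 16.3×10⁻⁶×42×550 = 0.6366 mm.
Since the ends are fixed, an axial force P builds up, equal in every segment, with P · Σ Lᵢ/(AᵢEᵢ) = δ_free.
Σ Lᵢ/(AᵢEᵢ) = 360/(1100×116×10³) + 550/(875×197×10³) = 6.012×10⁻⁶ mm/N.
P = 0.6366 / 6.012×10⁻⁶ = 105900 N = 105.9 kN, compressive.
σ_{stainless steel} = P / A = 105900 / 875 = 121 MPa.

σ ≈ 121 MPa (compressive)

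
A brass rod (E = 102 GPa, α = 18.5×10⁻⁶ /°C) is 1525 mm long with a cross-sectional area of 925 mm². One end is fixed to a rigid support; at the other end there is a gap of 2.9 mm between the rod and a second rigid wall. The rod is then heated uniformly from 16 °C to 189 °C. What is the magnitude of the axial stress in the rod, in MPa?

If the wall were absent the rod would grow by αΔT L = 18.5×10⁻⁶ × 173 × 1525 = 4.881 mm.
This exceeds the 2.9 mm gap, so the wall pushes back. The portion of expansion that must be recovered elastically is δ_free − gap = 4.881 − 2.9 = 1.981 mm.
That suppressed elongation corresponds to σ = E·Δ/L = 102×10³ × 1.981/1525 = 132.5 MPa.

σ ≈ 132 MPa (compressive)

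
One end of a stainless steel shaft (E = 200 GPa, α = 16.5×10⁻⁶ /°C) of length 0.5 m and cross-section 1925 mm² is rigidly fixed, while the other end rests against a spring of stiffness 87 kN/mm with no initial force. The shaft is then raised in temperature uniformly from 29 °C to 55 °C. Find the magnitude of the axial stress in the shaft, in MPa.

Free thermal expansion: δ_free = αΔT L = 16.5×10⁻⁶ × 26 × 500 = 0.2145 mm.
Let P be the compressive force at the spring. The shaft shortens elastically by PL/(AE) and the spring compresses by P/k; together these equal δ_free.
So P = δ_free / [L/(AE) + 1/k] = 0.2145 / [ 500/(1925×200×10³) + 1/(87×10³) ].
P = 0.2145 / 1.279×10⁻⁵ = 16770 N.
σ = P/A = 16770/1925 = 8.71 MPa.

σ ≈ 8.71 MPa (compressive)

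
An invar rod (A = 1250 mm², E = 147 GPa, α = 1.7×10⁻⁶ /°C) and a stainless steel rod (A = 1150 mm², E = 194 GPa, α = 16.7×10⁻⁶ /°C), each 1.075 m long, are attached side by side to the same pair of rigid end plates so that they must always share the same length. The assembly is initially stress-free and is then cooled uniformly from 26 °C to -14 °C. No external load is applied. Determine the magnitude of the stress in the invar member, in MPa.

The stainless steel has the larger α, so on cooling it would change length more than the invar if both were free. The rigid plates force a common final length, so the stainless steel is put into tension and the invar into compression, with equal and opposite forces P (no external load).
Equating the net (thermal + elastic) strains gives |α₁ − α₂|·ΔT = P·[1/(A₁E₁) + 1/(A₂E₂)].
|α₁ − α₂|·ΔT = 15×10⁻⁶ × 40 = 0.0006.
1/(A₁E₁) + 1/(A₂E₂) = 1/(1250×147×10³) + 1/(1150×194×10³) = 9.924×10⁻⁹ N⁻¹.
P = 0.0006 / 9.924×10⁻⁹ = 60460 N = 60.46 kN.
σ_{invar} = P/A₁ = 60460/1250 = 48.37 MPa, compressive.

σ ≈ 48.4 MPa (compressive)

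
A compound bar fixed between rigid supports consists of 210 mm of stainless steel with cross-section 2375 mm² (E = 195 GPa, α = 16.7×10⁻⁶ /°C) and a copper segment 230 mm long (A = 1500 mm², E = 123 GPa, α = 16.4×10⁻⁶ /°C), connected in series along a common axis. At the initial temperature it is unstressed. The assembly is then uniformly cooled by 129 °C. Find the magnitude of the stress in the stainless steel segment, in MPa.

σ ≈ 233 MPa (tensile)

If the supports were absent, the total length change would be Σ αᵢΔT Lᵢ = 16.7×10⁻⁶×129×210 + 16.4×10⁻⁶×129×230 = 0.939 mm.
The walls prevent any net length change, so an axial force P (same in every segment) develops. Compatibility: P · Σ Lᵢ/(AᵢEᵢ) = δ_free.
The series flexibility is Σ Lᵢ/(AᵢEᵢ) = 210/(2375×195×10³) + 230/(1500×123×10³) = 1.7×10⁻⁶ mm/N.
Hence P = δ_free / Σ(L/AE) = 0.939/1.7×10⁻⁶ = 552.3 kN (tensile).
σ_{stainless steel} = P / A = 552300 / 2375 = 232.6 MPa.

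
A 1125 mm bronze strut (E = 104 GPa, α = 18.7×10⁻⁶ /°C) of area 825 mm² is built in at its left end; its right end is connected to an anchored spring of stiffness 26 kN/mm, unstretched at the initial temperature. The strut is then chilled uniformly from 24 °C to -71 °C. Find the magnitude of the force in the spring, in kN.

P ≈ 38.8 kN

Free thermal contraction: δ_free = αΔT L = 18.7×10⁻⁶ × 95 × 1125 = 1.999 mm.
With a force P in the spring, the elastic change of the strut is PL/(AE) and that of the spring is P/k; compatibility requires their sum to equal δ_free.
P [ L/(AE) + 1/k ] = δ_free → P [ 1125/(825×104×10³) + 1/(26×10³) ] = 1.999.
P = 1.999 / 5.157×10⁻⁵ = 38750 N.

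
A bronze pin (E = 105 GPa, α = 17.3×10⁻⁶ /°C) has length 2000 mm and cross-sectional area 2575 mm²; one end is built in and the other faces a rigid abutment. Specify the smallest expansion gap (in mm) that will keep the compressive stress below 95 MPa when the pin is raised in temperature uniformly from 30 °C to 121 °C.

With no wall the pin would lengthen by αΔT L = 17.3×10⁻⁶ × 91 × 2000 = 3.149 mm.
A stress of 95 MPa corresponds to the wall pushing the pin back by σL/E = 95×2000/(105×10³) = 1.81 mm.
The gap must absorb the remainder: g_min = 3.149 − 1.81 = 1.339 mm.

g ≈ 1.34 mm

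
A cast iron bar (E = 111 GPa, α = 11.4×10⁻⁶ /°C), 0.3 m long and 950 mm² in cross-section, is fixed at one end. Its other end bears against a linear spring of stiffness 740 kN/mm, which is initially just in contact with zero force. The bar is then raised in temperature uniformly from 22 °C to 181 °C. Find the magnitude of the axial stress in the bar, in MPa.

If the spring were absent the bar would lengthen by αΔT L = 11.4×10⁻⁶ × 159 × 300 = 0.5438 mm.
Let P be the compressive force at the spring. The bar shortens elastically by PL/(AE) and the spring compresses by P/k; together these equal δ_free.
So P = δ_free / [L/(AE) + 1/k] = 0.5438 / [ 300/(950×111×10³) + 1/(740×10³) ].
P = 0.5438 / 4.196×10⁻⁶ = 129600 N.
σ = P/A = 129600/950 = 136.4 MPa.

σ ≈ 136 MPa (compressive)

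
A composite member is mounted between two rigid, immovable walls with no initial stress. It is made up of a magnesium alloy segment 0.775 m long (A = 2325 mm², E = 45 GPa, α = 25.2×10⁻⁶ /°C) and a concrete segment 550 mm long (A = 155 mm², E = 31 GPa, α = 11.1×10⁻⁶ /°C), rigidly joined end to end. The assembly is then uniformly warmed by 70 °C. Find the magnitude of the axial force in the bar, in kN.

If the supports were absent, the total length change would be Σ αᵢΔT Lᵢ = 25.2×10⁻⁶×70×775 + 11.1×10⁻⁶×70×550 = 1.794 mm.
The rigid supports impose zero overall length change; the single axial force P common to all segments must satisfy P Σ Lᵢ/(AᵢEᵢ) = δ_free.
The series flexibility is Σ Lᵢ/(AᵢEᵢ) = 775/(2325×45×10³) + 550/(155×31×10³) = 0.0001219 mm/N.
Hence P = δ_free / Σ(L/AE) = 1.794/0.0001219 = 14.72 kN (compressive).

P ≈ 14.7 kN (compressive)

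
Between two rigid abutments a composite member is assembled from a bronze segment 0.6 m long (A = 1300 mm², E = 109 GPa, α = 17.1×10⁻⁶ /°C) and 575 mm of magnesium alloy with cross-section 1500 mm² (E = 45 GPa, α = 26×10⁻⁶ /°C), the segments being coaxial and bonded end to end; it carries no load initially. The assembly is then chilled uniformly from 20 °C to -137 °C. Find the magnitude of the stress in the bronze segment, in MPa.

Free thermal contraction of the whole bar: Σ αᵢΔT Lᵢ = 17.1×10⁻⁶×157×600 + 26×10⁻⁶×157×575 = 3.958 mm.
The rigid supports impose zero overall length change; the single axial force P common to all segments must satisfy P Σ Lᵢ/(AᵢEᵢ) = δ_free.
The series flexibility is Σ Lᵢ/(AᵢEᵢ) = 600/(1300×109×10³) + 575/(1500×45×10³) = 1.275×10⁻⁵ mm/N.
So P = 3.958 / 1.275×10⁻⁵ = 310.4 kN, tensile.
σ_{bronze} = P / A = 310400 / 1300 = 238.7 MPa.

σ ≈ 239 MPa (tensile)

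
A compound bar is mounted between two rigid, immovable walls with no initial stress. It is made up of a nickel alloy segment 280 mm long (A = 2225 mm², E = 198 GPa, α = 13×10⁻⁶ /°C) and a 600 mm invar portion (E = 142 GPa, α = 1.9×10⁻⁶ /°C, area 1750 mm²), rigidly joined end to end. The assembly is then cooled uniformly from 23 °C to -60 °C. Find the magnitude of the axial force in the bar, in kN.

P ≈ 130 kN (tensile)

With the walls removed the bar would change length by δ_free = Σ αᵢΔT Lᵢ = 13×10⁻⁶×83×280 + 1.9×10⁻⁶×83×600 = 0.3967 mm.
Since the ends are fixed, an axial force P builds up, equal in every segment, with P · Σ Lᵢ/(AᵢEᵢ) = δ_free.
The series flexibility is Σ Lᵢ/(AᵢEᵢ) = 280/(2225×198×10³) + 600/(1750×142×10³) = 3.05×10⁻⁶ mm/N.
P = 0.3967 / 3.05×10⁻⁶ = 130100 N = 130.1 kN, tensile.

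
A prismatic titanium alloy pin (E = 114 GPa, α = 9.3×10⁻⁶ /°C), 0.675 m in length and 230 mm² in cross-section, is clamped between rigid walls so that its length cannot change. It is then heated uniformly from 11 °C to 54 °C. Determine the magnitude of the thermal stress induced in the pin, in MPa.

σ ≈ 45.6 MPa (compressive)

Because both ends are immovable the net strain is zero, and the suppressed thermal strain is αΔT = 9.3×10⁻⁶ × 43 = 399.9×10⁻⁶.
σ = EαΔT = 114×10³ × 9.3×10⁻⁶ × 43 = 45.59 MPa (compressive; the pin is trying to expand).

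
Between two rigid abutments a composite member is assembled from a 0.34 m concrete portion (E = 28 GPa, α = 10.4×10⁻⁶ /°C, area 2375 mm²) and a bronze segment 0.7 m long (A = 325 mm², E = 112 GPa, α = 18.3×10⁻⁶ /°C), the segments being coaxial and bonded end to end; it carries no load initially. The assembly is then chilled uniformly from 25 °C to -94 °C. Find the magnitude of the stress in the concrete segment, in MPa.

If the supports were absent, the total length change would be Σ αᵢΔT Lᵢ = 10.4×10⁻⁶×119×340 + 18.3×10⁻⁶×119×700 = 1.945 mm.
The rigid supports impose zero overall length change; the single axial force P common to all segments must satisfy P Σ Lᵢ/(AᵢEᵢ) = δ_free.
Σ Lᵢ/(AᵢEᵢ) = 340/(2375×28×10³) + 700/(325×112×10³) = 2.434×10⁻⁵ mm/N.
Hence P = δ_free / Σ(L/AE) = 1.945/2.434×10⁻⁵ = 79.91 kN (tensile).
σ_{concrete} = P / A = 79910 / 2375 = 33.64 MPa.

σ ≈ 33.6 MPa (tensile)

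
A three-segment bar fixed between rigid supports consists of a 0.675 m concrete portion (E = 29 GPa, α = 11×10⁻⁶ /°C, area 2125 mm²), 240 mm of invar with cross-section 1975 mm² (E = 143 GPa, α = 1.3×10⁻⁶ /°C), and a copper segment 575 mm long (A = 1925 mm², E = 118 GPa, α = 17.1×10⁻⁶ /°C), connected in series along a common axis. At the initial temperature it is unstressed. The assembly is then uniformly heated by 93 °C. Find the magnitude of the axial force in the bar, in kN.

P ≈ 114 kN (compressive)

With the walls removed the bar would change length by δ_free = Σ αᵢΔT Lᵢ = 11×10⁻⁶×93×675 + 1.3×10⁻⁶×93×240 + 17.1×10⁻⁶×93×575 = 1.634 mm.
Since the ends are fixed, an axial force P builds up, equal in every segment, with P · Σ Lᵢ/(AᵢEᵢ) = δ_free.
Σ Lᵢ/(AᵢEᵢ) = 675/(2125×29×10³) + 240/(1975×143×10³) + 575/(1925×118×10³) = 1.433×10⁻⁵ mm/N.
Hence P = δ_free / Σ(L/AE) = 1.634/1.433×10⁻⁵ = 114 kN (compressive).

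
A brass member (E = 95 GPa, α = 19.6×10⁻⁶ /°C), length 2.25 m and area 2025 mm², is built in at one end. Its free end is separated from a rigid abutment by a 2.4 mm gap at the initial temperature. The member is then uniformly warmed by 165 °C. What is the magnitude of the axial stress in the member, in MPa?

σ ≈ 206 MPa (compressive)

Free thermal elongation = αΔT L = 19.6×10⁻⁶ × 165 × 2250 = 7.277 mm.
This exceeds the 2.4 mm gap, so the wall pushes back. The portion of expansion that must be recovered elastically is δ_free − gap = 7.277 − 2.4 = 4.877 mm.
So σ = E(δ_free − g)/L = 95×10³ × 4.877/2250 = 205.9 MPa.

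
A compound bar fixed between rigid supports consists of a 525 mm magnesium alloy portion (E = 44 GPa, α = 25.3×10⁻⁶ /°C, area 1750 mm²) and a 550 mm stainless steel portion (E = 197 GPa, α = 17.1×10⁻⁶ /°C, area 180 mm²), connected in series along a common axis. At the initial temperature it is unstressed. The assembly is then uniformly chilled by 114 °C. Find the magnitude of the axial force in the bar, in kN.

If the supports were absent, the total length change would be Σ αᵢΔT Lᵢ = 25.3×10⁻⁶×114×525 + 17.1×10⁻⁶×114×550 = 2.586 mm.
The rigid supports impose zero overall length change; the single axial force P common to all segments must satisfy P Σ Lᵢ/(AᵢEᵢ) = δ_free.
The series flexibility is Σ Lᵢ/(AᵢEᵢ) = 525/(1750×44×10³) + 550/(180×197×10³) = 2.233×10⁻⁵ mm/N.
So P = 2.586 / 2.233×10⁻⁵ = 115.8 kN, tensile.

P ≈ 116 kN (tensile)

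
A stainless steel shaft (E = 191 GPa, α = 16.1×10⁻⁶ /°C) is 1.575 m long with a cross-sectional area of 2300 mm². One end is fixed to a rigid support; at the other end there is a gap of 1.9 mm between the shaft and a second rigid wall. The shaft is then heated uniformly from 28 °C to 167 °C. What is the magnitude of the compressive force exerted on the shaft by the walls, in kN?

Free thermal elongation = αΔT L = 16.1×10⁻⁶ × 139 × 1575 = 3.525 mm.
This exceeds the 1.9 mm gap, so the wall pushes back. The portion of expansion that must be recovered elastically is δ_free − gap = 3.525 − 1.9 = 1.625 mm.
So σ = E(δ_free − g)/L = 191×10³ × 1.625/1575 = 197 MPa.
Force on the wall = σA = 197 × 2300 mm² = 453.2 kN.

P ≈ 453 kN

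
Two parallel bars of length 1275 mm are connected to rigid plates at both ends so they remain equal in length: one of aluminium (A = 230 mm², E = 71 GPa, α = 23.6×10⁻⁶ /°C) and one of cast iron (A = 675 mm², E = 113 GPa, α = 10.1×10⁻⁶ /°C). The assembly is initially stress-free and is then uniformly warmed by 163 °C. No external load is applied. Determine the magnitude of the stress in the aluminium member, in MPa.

Both members must finish at the same length. With the larger α, the aluminium tends to over-expand; the plates restrain it, putting the aluminium in compression and the cast iron in tension. With no external load the two internal forces are equal and opposite, magnitude P.
Equating the net (thermal + elastic) strains gives |α₁ − α₂|·ΔT = P·[1/(A₁E₁) + 1/(A₂E₂)].
|α₁ − α₂|·ΔT = 13.5×10⁻⁶ × 163 = 0.002201.
1/(A₁E₁) + 1/(A₂E₂) = 1/(230×71×10³) + 1/(675×113×10³) = 7.435×10⁻⁸ N⁻¹.
So P = 0.002201 / 7.435×10⁻⁸ = 29.6 kN.
σ_{aluminium} = P/A₁ = 29600/230 = 128.7 MPa, compressive.

σ ≈ 129 MPa (compressive)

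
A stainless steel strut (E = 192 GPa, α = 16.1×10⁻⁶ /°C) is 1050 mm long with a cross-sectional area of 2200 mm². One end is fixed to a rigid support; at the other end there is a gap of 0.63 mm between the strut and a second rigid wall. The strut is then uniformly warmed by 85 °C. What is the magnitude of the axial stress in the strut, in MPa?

Unrestrained expansion: δ_free = αΔT L = 16.1×10⁻⁶ × 85 × 1050 = 1.437 mm.
After closing the 0.63 mm clearance, 1.437 − 0.63 = 0.8069 mm of expansion remains to be suppressed by the wall.
So σ = E(δ_free − g)/L = 192×10³ × 0.8069/1050 = 147.6 MPa.

σ ≈ 148 MPa (compressive)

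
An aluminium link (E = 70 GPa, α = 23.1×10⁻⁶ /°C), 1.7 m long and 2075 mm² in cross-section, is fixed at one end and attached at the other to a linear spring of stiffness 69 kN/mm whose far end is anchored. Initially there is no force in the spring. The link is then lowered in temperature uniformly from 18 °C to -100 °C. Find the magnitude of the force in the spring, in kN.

P ≈ 177 kN

If the spring were absent the link would shorten by αΔT L = 23.1×10⁻⁶ × 118 × 1700 = 4.634 mm.
Let P be the tensile force in the spring. The link extends elastically by PL/(AE) and the spring stretches by P/k; together these equal δ_free.
P [ L/(AE) + 1/k ] = δ_free → P [ 1700/(2075×70×10³) + 1/(69×10³) ] = 4.634.
P = 4.634 / 2.62×10⁻⁵ = 176900 N.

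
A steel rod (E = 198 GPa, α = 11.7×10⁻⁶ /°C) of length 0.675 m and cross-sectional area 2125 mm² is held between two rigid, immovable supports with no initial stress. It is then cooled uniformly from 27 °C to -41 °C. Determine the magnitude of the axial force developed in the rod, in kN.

With zero net strain, σ = E·αΔT = 198 GPa × 11.7×10⁻⁶ × 68 = 157.5 MPa.
P = AEαΔT = 2125 × 198×10³ × 11.7×10⁻⁶ × 68 = 334.7 kN (tensile).

P ≈ 335 kN (tensile)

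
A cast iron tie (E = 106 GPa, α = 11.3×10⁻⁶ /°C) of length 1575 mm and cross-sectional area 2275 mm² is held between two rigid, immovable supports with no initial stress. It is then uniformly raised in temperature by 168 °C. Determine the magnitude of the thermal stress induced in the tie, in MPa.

With length fixed, the mechanical strain must cancel the thermal strain αΔT = 11.3×10⁻⁶ × 168 = 1898.4×10⁻⁶.
σ = EαΔT = 106×10³ × 11.3×10⁻⁶ × 168 = 201.2 MPa (compressive; the tie is trying to expand).

σ ≈ 201 MPa (compressive)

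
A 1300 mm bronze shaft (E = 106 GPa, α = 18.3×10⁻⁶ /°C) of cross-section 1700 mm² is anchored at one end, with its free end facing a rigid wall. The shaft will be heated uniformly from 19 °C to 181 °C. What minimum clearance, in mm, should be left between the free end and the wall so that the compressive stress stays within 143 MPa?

With no wall the shaft would lengthen by αΔT L = 18.3×10⁻⁶ × 162 × 1300 = 3.854 mm.
At the allowable stress the elastic shortening the wall may impose is σL/E = 143 × 1300 / (106×10³) = 1.754 mm.
The gap must absorb the remainder: g_min = 3.854 − 1.754 = 2.1 mm.

g ≈ 2.1 mm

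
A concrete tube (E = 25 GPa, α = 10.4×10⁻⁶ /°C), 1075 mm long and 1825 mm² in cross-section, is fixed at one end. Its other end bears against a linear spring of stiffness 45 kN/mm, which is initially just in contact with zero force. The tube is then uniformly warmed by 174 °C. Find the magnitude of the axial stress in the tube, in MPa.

The unrestrained thermal change is αΔT L = 10.4×10⁻⁶ × 174 × 1075 = 1.945 mm.
Let P be the compressive force at the spring. The tube shortens elastically by PL/(AE) and the spring compresses by P/k; together these equal δ_free.
P [ L/(AE) + 1/k ] = δ_free → P [ 1075/(1825×25×10³) + 1/(45×10³) ] = 1.945.
P = 1.945 / 4.578×10⁻⁵ = 42490 N.
σ = P/A = 42490/1825 = 23.28 MPa.

σ ≈ 23.3 MPa (compressive)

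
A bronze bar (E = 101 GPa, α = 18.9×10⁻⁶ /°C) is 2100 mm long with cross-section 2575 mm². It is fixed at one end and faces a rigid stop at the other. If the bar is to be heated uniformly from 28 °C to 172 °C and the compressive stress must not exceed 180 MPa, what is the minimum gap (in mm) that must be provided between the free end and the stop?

g ≈ 1.97 mm

Free expansion if unrestrained: δ_free = αΔT L = 18.9×10⁻⁶ × 144 × 2100 = 5.715 mm.
A stress of 180 MPa corresponds to the wall pushing the bar back by σL/E = 180×2100/(101×10³) = 3.743 mm.
So the gap has to take up the difference, g_min = δ_free − σL/E = 5.715 − 3.743 = 1.973 mm.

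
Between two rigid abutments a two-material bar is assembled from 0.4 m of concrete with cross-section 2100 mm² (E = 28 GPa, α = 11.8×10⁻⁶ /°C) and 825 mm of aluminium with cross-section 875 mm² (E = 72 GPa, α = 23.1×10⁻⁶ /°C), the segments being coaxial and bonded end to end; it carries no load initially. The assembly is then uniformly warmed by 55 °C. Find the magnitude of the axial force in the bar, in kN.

P ≈ 65.7 kN (compressive)

Free thermal expansion of the whole bar: Σ αᵢΔT Lᵢ = 11.8×10⁻⁶×55×400 + 23.1×10⁻⁶×55×825 = 1.308 mm.
The walls prevent any net length change, so an axial force P (same in every segment) develops. Compatibility: P · Σ Lᵢ/(AᵢEᵢ) = δ_free.
The series flexibility is Σ Lᵢ/(AᵢEᵢ) = 400/(2100×28×10³) + 825/(875×72×10³) = 1.99×10⁻⁵ mm/N.
P = 1.308 / 1.99×10⁻⁵ = 65720 N = 65.72 kN, compressive.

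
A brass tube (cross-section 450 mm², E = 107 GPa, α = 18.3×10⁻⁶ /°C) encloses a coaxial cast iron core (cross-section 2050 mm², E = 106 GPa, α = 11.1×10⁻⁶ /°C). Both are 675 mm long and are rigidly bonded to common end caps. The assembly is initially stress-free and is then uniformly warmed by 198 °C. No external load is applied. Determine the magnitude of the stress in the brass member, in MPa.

σ ≈ 125 MPa (compressive)

The brass has the larger α, so on heating it would change length more than the cast iron if both were free. The rigid plates force a common final length, so the brass is put into compression and the cast iron into tension, with equal and opposite forces P (no external load).
Setting the final lengths equal and cancelling L: (α₁ − α₂)ΔT = P/(A₁E₁) + P/(A₂E₂).
|α₁ − α₂|·ΔT = 7.2×10⁻⁶ × 198 = 0.001426.
1/(A₁E₁) + 1/(A₂E₂) = 1/(450×107×10³) + 1/(2050×106×10³) = 2.537×10⁻⁸ N⁻¹.
So P = 0.001426 / 2.537×10⁻⁸ = 56.19 kN.
σ_{brass} = P/A₁ = 56190/450 = 124.9 MPa, compressive.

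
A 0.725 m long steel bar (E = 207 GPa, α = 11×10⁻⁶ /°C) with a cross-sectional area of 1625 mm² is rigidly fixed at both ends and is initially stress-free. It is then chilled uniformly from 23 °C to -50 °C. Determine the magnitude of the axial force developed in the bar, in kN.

P ≈ 270 kN (tensile)

The ends cannot move, so σ = EαΔT = 207×10³ × 11×10⁻⁶ × 73 = 166.2 MPa.
Then P = σA = 166.2 × 1625 mm² = 270.1 kN, tensile.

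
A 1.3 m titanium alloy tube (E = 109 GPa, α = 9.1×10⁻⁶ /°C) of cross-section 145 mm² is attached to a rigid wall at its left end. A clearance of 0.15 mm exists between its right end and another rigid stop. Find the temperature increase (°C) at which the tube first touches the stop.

ΔT ≈ 12.7 °C

The gap closes when αΔT L = 0.15 mm, since the tube is still unstressed at that instant.
ΔT = 0.15 / (9.1×10⁻⁶ × 1300) = 12.68 °C.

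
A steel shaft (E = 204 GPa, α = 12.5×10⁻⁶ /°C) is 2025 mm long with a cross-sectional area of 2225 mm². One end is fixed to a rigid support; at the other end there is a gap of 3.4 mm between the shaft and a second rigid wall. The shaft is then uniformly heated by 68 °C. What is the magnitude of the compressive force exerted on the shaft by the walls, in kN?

P ≈ 0 kN

If the wall were absent the shaft would grow by αΔT L = 12.5×10⁻⁶ × 68 × 2025 = 1.721 mm.
Since δ_free = 1.72 mm is less than the 3.4 mm gap, the shaft never touches the wall. No axial force develops.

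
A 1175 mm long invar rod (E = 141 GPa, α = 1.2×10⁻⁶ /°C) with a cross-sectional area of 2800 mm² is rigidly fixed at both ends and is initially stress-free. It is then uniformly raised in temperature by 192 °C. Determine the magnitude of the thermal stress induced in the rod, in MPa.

With length fixed, the mechanical strain must cancel the thermal strain αΔT = 1.2×10⁻⁶ × 192 = 230.4×10⁻⁶.
σ = EαΔT = 141×10³ × 1.2×10⁻⁶ × 192 = 32.49 MPa (compressive; the rod is trying to expand).

σ ≈ 32.5 MPa (compressive)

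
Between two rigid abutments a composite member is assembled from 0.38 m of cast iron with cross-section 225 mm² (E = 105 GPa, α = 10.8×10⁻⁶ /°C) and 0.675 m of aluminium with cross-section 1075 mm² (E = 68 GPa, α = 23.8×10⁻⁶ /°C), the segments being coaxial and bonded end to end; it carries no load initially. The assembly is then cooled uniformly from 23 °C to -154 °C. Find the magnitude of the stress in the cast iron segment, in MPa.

With the walls removed the bar would change length by δ_free = Σ αᵢΔT Lᵢ = 10.8×10⁻⁶×177×380 + 23.8×10⁻⁶×177×675 = 3.57 mm.
The rigid supports impose zero overall length change; the single axial force P common to all segments must satisfy P Σ Lᵢ/(AᵢEᵢ) = δ_free.
Σ Lᵢ/(AᵢEᵢ) = 380/(225×105×10³) + 675/(1075×68×10³) = 2.532×10⁻⁵ mm/N.
Hence P = δ_free / Σ(L/AE) = 3.57/2.532×10⁻⁵ = 141 kN (tensile).
σ_{cast iron} = P / A = 141000 / 225 = 626.7 MPa.

σ ≈ 627 MPa (tensile)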